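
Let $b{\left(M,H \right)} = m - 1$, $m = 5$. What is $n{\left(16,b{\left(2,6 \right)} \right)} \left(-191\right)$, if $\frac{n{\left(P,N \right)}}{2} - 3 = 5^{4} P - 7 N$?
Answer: $-3810450$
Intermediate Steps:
$b{\left(M,H \right)} = 4$ ($b{\left(M,H \right)} = 5 - 1 = 4$)
$n{\left(P,N \right)} = 6 - 14 N + 1250 P$ ($n{\left(P,N \right)} = 6 + 2 \left(5^{4} P - 7 N\right) = 6 + 2 \left(625 P - 7 N\right) = 6 + 2 \left(- 7 N + 625 P\right) = 6 - \left(- 1250 P + 14 N\right) = 6 - 14 N + 1250 P$)
$n{\left(16,b{\left(2,6 \right)} \right)} \left(-191\right) = \left(6 - 56 + 1250 \cdot 16\right) \left(-191\right) = \left(6 - 56 + 20000\right) \left(-191\right) = 19950 \left(-191\right) = -3810450$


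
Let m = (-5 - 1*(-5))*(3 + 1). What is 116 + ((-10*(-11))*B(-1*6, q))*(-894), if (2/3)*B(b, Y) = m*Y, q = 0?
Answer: 116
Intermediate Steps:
m = 0 (m = (-5 + 5)*4 = 0*4 = 0)
B(b, Y) = 0 (B(b, Y) = 3*(0*Y)/2 = (3/2)*0 = 0)
116 + ((-10*(-11))*B(-1*6, q))*(-894) = 116 + (-10*(-11)*0)*(-894) = 116 + (110*0)*(-894) = 116 + 0*(-894) = 116 + 0 = 116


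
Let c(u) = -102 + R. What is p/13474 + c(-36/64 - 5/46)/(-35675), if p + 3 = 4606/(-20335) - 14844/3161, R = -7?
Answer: 311170711493/126113945536850 ≈ 0.0024674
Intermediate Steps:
c(u) = -109 (c(u) = -102 - 7 = -109)
p = -10392839/1311815 (p = -3 + (4606/(-20335) - 14844/3161) = -3 + (4606*(-1/20335) - 14844*1/3161) = -3 + (-94/415 - 14844/3161) = -3 - 6457394/1311815 = -10392839/1311815 ≈ -7.9225)
p/13474 + c(-36/64 - 5/46)/(-35675) = -10392839/1311815/13474 - 109/(-35675) = -10392839/1311815*1/13474 - 109*(-1/35675) = -10392839/17675395310 + 109/35675 = 311170711493/126113945536850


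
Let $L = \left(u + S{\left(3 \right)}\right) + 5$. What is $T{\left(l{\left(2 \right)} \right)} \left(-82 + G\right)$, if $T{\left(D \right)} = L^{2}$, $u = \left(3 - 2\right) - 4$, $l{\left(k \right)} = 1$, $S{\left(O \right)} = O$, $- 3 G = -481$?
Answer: $\frac{5875}{3} \approx 1958.3$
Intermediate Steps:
$G = \frac{481}{3}$ ($G = \left(- \frac{1}{3}\right) \left(-481\right) = \frac{481}{3} \approx 160.33$)
$u = -3$ ($u = 1 - 4 = -3$)
$L = 5$ ($L = \left(-3 + 3\right) + 5 = 0 + 5 = 5$)
$T{\left(D \right)} = 25$ ($T{\left(D \right)} = 5^{2} = 25$)
$T{\left(l{\left(2 \right)} \right)} \left(-82 + G\right) = 25 \left(-82 + \frac{481}{3}\right) = 25 \cdot \frac{235}{3} = \frac{5875}{3}$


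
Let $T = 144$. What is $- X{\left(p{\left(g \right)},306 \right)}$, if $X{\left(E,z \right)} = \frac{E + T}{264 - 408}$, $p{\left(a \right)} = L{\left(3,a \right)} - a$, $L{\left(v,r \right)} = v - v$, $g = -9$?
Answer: $\frac{17}{16} \approx 1.0625$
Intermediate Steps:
$L{\left(v,r \right)} = 0$
$p{\left(a \right)} = - a$ ($p{\left(a \right)} = 0 - a = - a$)
$X{\left(E,z \right)} = -1 - \frac{E}{144}$ ($X{\left(E,z \right)} = \frac{E + 144}{264 - 408} = \frac{144 + E}{-144} = \left(144 + E\right) \left(- \frac{1}{144}\right) = -1 - \frac{E}{144}$)
$- X{\left(p{\left(g \right)},306 \right)} = - (-1 - \frac{\left(-1\right) \left(-9\right)}{144}) = - (-1 - \frac{1}{16}) = \left(-1\right) \left(- \frac{17}{16}\right) = \frac{17}{16}$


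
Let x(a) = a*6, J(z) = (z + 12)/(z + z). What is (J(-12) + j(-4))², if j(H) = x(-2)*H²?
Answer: 36864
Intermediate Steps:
J(z) = (12 + z)/(2*z) (J(z) = (12 + z)/((2*z)) = (12 + z)*(1/(2*z)) = (12 + z)/(2*z))
x(a) = 6*a
j(H) = -12*H² (j(H) = (6*(-2))*H² = -12*H²)
(J(-12) + j(-4))² = ((½)*(12 - 12)/(-12) - 12*(-4)²)² = ((½)*(-1/12)*0 - 12*16)² = (0 - 192)² = (-192)² = 36864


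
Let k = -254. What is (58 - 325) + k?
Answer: -521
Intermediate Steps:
(58 - 325) + k = (58 - 325) - 254 = -267 - 254 = -521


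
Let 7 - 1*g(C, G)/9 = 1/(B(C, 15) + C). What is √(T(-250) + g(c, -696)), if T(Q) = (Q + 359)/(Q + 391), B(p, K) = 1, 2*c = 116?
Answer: √4402905621/8319 ≈ 7.9762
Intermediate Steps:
c = 58 (c = (½)*116 = 58)
g(C, G) = 63 - 9/(1 + C)
T(Q) = (359 + Q)/(391 + Q)
√(T(-250) + g(c, -696)) = √((359 - 250)/(391 - 250) + 9*(6 + 7*58)/(1 + 58)) = √(109/141 + 9*(6 + 406)/59) = √((1/141)*109 + 9*(1/59)*412) = √(109/141 + 3708/59) = √(529259/8319) = √4402905621/8319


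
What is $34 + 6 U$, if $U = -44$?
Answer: $-230$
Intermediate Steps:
$34 + 6 U = 34 + 6 \left(-44\right) = 34 - 264 = -230$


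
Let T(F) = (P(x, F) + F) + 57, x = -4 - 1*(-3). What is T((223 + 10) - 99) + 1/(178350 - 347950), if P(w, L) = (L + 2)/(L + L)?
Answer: 2176137533/11363200 ≈ 191.51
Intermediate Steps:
x = -1 (x = -4 + 3 = -1)
P(w, L) = (2 + L)/(2*L) (P(w, L) = (2 + L)/((2*L)) = (2 + L)*(1/(2*L)) = (2 + L)/(2*L))
T(F) = 57 + F + (2 + F)/(2*F) (T(F) = ((2 + F)/(2*F) + F) + 57 = (F + (2 + F)/(2*F)) + 57 = 57 + F + (2 + F)/(2*F))
T((223 + 10) - 99) + 1/(178350 - 347950) = (115/2 + ((223 + 10) - 99) + 1/((223 + 10) - 99)) + 1/(178350 - 347950) = (115/2 + (233 - 99) + 1/(233 - 99)) + 1/(-169600) = (115/2 + 134 + 1/134) - 1/169600 = 12831/67 - 1/169600 = 2176137533/11363200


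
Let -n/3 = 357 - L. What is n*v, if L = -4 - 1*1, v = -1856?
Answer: 2015616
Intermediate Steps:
L = -5 (L = -4 - 1 = -5)
n = -1086 (n = -3*(357 - 1*(-5)) = -3*(357 + 5) = -3*362 = -1086)
n*v = -1086*(-1856) = 2015616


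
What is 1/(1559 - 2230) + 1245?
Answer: 835394/671 ≈ 1245.0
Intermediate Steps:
1/(1559 - 2230) + 1245 = 1/(-671) + 1245 = -1/671 + 1245 = 835394/671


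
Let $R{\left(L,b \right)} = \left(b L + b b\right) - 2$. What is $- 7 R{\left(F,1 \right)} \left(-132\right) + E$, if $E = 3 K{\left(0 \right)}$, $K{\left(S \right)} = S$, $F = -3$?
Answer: $-3696$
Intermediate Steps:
$R{\left(L,b \right)} = -2 + b^{2} + L b$ ($R{\left(L,b \right)} = \left(L b + b^{2}\right) - 2 = \left(b^{2} + L b\right) - 2 = -2 + b^{2} + L b$)
$E = 0$ ($E = 3 \cdot 0 = 0$)
$- 7 R{\left(F,1 \right)} \left(-132\right) + E = - 7 \left(-2 + 1^{2} - 3\right) \left(-132\right) + 0 = - 7 \left(-2 + 1 - 3\right) \left(-132\right) + 0 = \left(-7\right) \left(-4\right) \left(-132\right) + 0 = 28 \left(-132\right) + 0 = -3696 + 0 = -3696$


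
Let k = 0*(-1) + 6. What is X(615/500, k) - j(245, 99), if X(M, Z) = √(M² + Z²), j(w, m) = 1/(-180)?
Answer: 1/180 + 3*√41681/100 ≈ 6.1303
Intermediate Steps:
j(w, m) = -1/180
k = 6 (k = 0 + 6 = 6)
X(615/500, k) - j(245, 99) = √((615/500)² + 6²) - 1*(-1/180) = √((615*(1/500))² + 36) + 1/180 = √((123/100)² + 36) + 1/180 = √(15129/10000 + 36) + 1/180 = √(375129/10000) + 1/180 = 3*√41681/100 + 1/180 = 1/180 + 3*√41681/100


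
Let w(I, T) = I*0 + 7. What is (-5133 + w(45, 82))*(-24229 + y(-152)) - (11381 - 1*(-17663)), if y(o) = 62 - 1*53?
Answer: 124122676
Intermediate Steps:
y(o) = 9 (y(o) = 62 - 53 = 9)
w(I, T) = 7 (w(I, T) = 0 + 7 = 7)
(-5133 + w(45, 82))*(-24229 + y(-152)) - (11381 - 1*(-17663)) = (-5133 + 7)*(-24229 + 9) - (11381 - 1*(-17663)) = -5126*(-24220) - (11381 + 17663) = 124151720 - 1*29044 = 124151720 - 29044 = 124122676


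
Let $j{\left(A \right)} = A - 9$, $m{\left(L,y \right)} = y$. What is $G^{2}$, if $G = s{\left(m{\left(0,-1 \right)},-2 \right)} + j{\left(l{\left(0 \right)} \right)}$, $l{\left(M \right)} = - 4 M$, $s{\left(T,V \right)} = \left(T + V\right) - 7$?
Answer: $361$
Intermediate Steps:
$s{\left(T,V \right)} = -7 + T + V$
$j{\left(A \right)} = -9 + A$
$G = -19$ ($G = \left(-7 - 1 - 2\right) - 9 = -10 + \left(-9 + 0\right) = -10 - 9 = -19$)
$G^{2} = \left(-19\right)^{2} = 361$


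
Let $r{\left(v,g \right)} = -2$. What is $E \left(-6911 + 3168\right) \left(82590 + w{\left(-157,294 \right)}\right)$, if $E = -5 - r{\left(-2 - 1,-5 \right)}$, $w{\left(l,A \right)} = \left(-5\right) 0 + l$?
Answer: $925640157$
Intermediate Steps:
$w{\left(l,A \right)} = l$ ($w{\left(l,A \right)} = 0 + l = l$)
$E = -3$ ($E = -5 - -2 = -5 + 2 = -3$)
$E \left(-6911 + 3168\right) \left(82590 + w{\left(-157,294 \right)}\right) = - 3 \left(-6911 + 3168\right) \left(82590 - 157\right) = - 3 \left(\left(-3743\right) 82433\right) = \left(-3\right) \left(-308546719\right) = 925640157$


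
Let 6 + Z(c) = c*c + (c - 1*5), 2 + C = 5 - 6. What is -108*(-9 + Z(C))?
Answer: 1512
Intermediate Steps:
C = -3 (C = -2 + (5 - 6) = -2 - 1 = -3)
Z(c) = -11 + c + c² (Z(c) = -6 + (c*c + (c - 1*5)) = -6 + (c² + (c - 5)) = -6 + (c² + (-5 + c)) = -6 + (-5 + c + c²) = -11 + c + c²)
-108*(-9 + Z(C)) = -108*(-9 + (-11 - 3 + (-3)²)) = -108*(-9 + (-11 - 3 + 9)) = -108*(-9 - 5) = -108*(-14) = 1512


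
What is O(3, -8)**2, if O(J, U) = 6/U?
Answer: 9/16 ≈ 0.56250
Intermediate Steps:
O(3, -8)**2 = (6/(-8))**2 = (6*(-1/8))**2 = (-3/4)**2 = 9/16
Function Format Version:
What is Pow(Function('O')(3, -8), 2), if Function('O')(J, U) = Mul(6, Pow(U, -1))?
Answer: Rational(9, 16) ≈ 0.56250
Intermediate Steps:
Pow(Function('O')(3, -8), 2) = Pow(Mul(6, Pow(-8, -1)), 2) = Pow(Mul(6, Rational(-1, 8)), 2) = Pow(Rational(-3, 4), 2) = Rational(9, 16)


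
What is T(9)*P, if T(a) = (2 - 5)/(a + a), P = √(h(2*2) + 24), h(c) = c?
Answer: -√7/3 ≈ -0.88192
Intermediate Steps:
P = 2*√7 (P = √(2*2 + 24) = √(4 + 24) = √28 = 2*√7 ≈ 5.2915)
T(a) = -3/(2*a) (T(a) = -3*1/(2*a) = -3/(2*a))
T(9)*P = (-3/2/9)*(2*√7) = (-3/2*⅑)*(2*√7) = -√7/3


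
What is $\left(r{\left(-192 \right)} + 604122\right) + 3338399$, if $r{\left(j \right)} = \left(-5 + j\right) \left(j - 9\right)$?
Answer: $3982118$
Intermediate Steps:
$r{\left(j \right)} = \left(-9 + j\right) \left(-5 + j\right)$ ($r{\left(j \right)} = \left(-5 + j\right) \left(j - 9\right) = \left(-5 + j\right) \left(-9 + j\right) = \left(-9 + j\right) \left(-5 + j\right)$)
$\left(r{\left(-192 \right)} + 604122\right) + 3338399 = \left(\left(45 + \left(-192\right)^{2} - -2688\right) + 604122\right) + 3338399 = \left(\left(45 + 36864 + 2688\right) + 604122\right) + 3338399 = \left(39597 + 604122\right) + 3338399 = 643719 + 3338399 = 3982118$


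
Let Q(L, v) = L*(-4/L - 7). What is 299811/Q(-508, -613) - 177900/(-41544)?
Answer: 4912631/55392 ≈ 88.688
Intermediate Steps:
Q(L, v) = L*(-7 - 4/L)
299811/Q(-508, -613) - 177900/(-41544) = 299811/(-4 - 7*(-508)) - 177900/(-41544) = 299811/(-4 + 3556) - 177900*(-1/41544) = 299811/3552 + 14825/3462 = 299811*(1/3552) + 14825/3462 = 2701/32 + 14825/3462 = 4912631/55392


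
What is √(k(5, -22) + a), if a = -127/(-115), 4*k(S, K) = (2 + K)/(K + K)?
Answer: √7796195/2530 ≈ 1.1036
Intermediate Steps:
k(S, K) = (2 + K)/(8*K) (k(S, K) = ((2 + K)/(K + K))/4 = ((2 + K)/((2*K)))/4 = ((2 + K)*(1/(2*K)))/4 = ((2 + K)/(2*K))/4 = (2 + K)/(8*K))
a = 127/115 (a = -127*(-1/115) = 127/115 ≈ 1.1043)
√(k(5, -22) + a) = √((⅛)*(2 - 22)/(-22) + 127/115) = √((⅛)*(-1/22)*(-20) + 127/115) = √(5/44 + 127/115) = √(6163/5060) = √7796195/2530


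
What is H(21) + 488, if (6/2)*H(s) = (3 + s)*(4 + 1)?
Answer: 528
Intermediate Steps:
H(s) = 5 + 5*s/3 (H(s) = ((3 + s)*(4 + 1))/3 = ((3 + s)*5)/3 = (15 + 5*s)/3 = 5 + 5*s/3)
H(21) + 488 = (5 + (5/3)*21) + 488 = (5 + 35) + 488 = 40 + 488 = 528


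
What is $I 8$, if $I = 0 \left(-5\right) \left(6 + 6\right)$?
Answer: $0$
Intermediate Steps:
$I = 0$ ($I = 0 \cdot 12 = 0$)
$I 8 = 0 \cdot 8 = 0$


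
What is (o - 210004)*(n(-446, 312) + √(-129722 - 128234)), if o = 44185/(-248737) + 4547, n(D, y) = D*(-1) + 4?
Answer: -22997160897300/248737 - 102209603988*I*√64489/248737 ≈ -9.2456e+7 - 1.0435e+8*I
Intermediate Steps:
n(D, y) = 4 - D (n(D, y) = -D + 4 = 4 - D)
o = 1130962954/248737 (o = 44185*(-1/248737) + 4547 = -44185/248737 + 4547 = 1130962954/248737 ≈ 4546.8)
(o - 210004)*(n(-446, 312) + √(-129722 - 128234)) = (1130962954/248737 - 210004)*((4 - 1*(-446)) + √(-129722 - 128234)) = -51104801994*((4 + 446) + √(-257956))/248737 = -51104801994*(450 + 2*I*√64489)/248737 = -22997160897300/248737 - 102209603988*I*√64489/248737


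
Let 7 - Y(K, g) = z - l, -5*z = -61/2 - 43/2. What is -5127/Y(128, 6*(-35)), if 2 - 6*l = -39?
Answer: -153810/103 ≈ -1493.3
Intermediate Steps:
z = 52/5 (z = -(-61/2 - 43/2)/5 = -⅕*(-52) = 52/5 ≈ 10.400)
l = 41/6 (l = ⅓ - ⅙*(-39) = ⅓ + 13/2 = 41/6 ≈ 6.8333)
Y(K, g) = 103/30 (Y(K, g) = 7 - (52/5 - 1*41/6) = 7 - (52/5 - 41/6) = 7 - 1*107/30 = 7 - 107/30 = 103/30)
-5127/Y(128, 6*(-35)) = -5127/103/30 = -5127*30/103 = -153810/103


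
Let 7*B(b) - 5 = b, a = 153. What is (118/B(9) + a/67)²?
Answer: 16859236/4489 ≈ 3755.7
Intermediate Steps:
B(b) = 5/7 + b/7
(118/B(9) + a/67)² = (118/(5/7 + (⅐)*9) + 153/67)² = (118/(5/7 + 9/7) + 153*(1/67))² = (118/2 + 153/67)² = (118*(½) + 153/67)² = (59 + 153/67)² = (4106/67)² = 16859236/4489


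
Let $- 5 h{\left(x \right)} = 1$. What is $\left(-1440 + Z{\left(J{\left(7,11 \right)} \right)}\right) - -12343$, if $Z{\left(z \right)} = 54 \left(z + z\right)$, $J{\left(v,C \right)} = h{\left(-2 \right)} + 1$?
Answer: $\frac{54947}{5} \approx 10989.0$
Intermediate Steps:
$h{\left(x \right)} = - \frac{1}{5}$ ($h{\left(x \right)} = \left(- \frac{1}{5}\right) 1 = - \frac{1}{5}$)
$J{\left(v,C \right)} = \frac{4}{5}$ ($J{\left(v,C \right)} = - \frac{1}{5} + 1 = \frac{4}{5}$)
$Z{\left(z \right)} = 108 z$ ($Z{\left(z \right)} = 54 \cdot 2 z = 108 z$)
$\left(-1440 + Z{\left(J{\left(7,11 \right)} \right)}\right) - -12343 = \left(-1440 + 108 \cdot \frac{4}{5}\right) - -12343 = \left(-1440 + \frac{432}{5}\right) + \left(-1558 + 13901\right) = - \frac{6768}{5} + 12343 = \frac{54947}{5}$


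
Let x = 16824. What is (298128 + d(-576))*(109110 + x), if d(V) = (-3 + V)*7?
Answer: 37034041050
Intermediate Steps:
d(V) = -21 + 7*V
(298128 + d(-576))*(109110 + x) = (298128 + (-21 + 7*(-576)))*(109110 + 16824) = (298128 + (-21 - 4032))*125934 = (298128 - 4053)*125934 = 294075*125934 = 37034041050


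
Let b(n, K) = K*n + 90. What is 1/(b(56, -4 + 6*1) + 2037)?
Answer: 1/2239 ≈ 0.00044663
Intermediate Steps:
b(n, K) = 90 + K*n
1/(b(56, -4 + 6*1) + 2037) = 1/((90 + (-4 + 6*1)*56) + 2037) = 1/((90 + (-4 + 6)*56) + 2037) = 1/((90 + 2*56) + 2037) = 1/((90 + 112) + 2037) = 1/(202 + 2037) = 1/2239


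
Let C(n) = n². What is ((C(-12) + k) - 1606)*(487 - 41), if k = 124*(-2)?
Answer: -762660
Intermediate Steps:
k = -248
((C(-12) + k) - 1606)*(487 - 41) = (((-12)² - 248) - 1606)*(487 - 41) = ((144 - 248) - 1606)*446 = (-104 - 1606)*446 = -1710*446 = -762660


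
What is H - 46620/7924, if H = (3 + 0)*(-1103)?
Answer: -938112/283 ≈ -3314.9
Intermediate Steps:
H = -3309 (H = 3*(-1103) = -3309)
H - 46620/7924 = -3309 - 46620/7924 = -3309 - 1*1665/283 = -3309 - 1665/283 = -938112/283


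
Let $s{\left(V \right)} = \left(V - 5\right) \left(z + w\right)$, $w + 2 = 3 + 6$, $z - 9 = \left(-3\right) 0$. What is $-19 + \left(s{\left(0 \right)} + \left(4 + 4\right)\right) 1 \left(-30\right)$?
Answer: $2141$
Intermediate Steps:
$z = 9$ ($z = 9 - 0 = 9 + 0 = 9$)
$w = 7$ ($w = -2 + \left(3 + 6\right) = -2 + 9 = 7$)
$s{\left(V \right)} = -80 + 16 V$ ($s{\left(V \right)} = \left(V - 5\right) \left(9 + 7\right) = \left(-5 + V\right) 16 = -80 + 16 V$)
$-19 + \left(s{\left(0 \right)} + \left(4 + 4\right)\right) 1 \left(-30\right) = -19 + \left(\left(-80 + 16 \cdot 0\right) + \left(4 + 4\right)\right) 1 \left(-30\right) = -19 + \left(\left(-80 + 0\right) + 8\right) 1 \left(-30\right) = -19 + \left(-80 + 8\right) 1 \left(-30\right) = -19 + \left(-72\right) 1 \left(-30\right) = -19 - -2160 = -19 + 2160 = 2141$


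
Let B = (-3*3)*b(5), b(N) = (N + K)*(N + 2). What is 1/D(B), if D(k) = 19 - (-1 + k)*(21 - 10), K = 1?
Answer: 1/4188 ≈ 0.00023878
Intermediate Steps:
b(N) = (1 + N)*(2 + N) (b(N) = (N + 1)*(N + 2) = (1 + N)*(2 + N))
B = -378 (B = (-3*3)*(2 + 5² + 3*5) = -9*(2 + 25 + 15) = -9*42 = -378)
D(k) = 30 - 11*k (D(k) = 19 - (-1 + k)*11 = 19 - (-11 + 11*k) = 19 + (11 - 11*k) = 30 - 11*k)
1/D(B) = 1/(30 - 11*(-378)) = 1/(30 + 4158) = 1/4188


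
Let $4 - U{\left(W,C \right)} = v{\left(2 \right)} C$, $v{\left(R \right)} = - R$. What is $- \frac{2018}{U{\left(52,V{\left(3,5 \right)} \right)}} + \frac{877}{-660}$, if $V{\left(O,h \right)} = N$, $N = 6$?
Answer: $- \frac{168239}{1320} \approx -127.45$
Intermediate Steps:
$V{\left(O,h \right)} = 6$
$U{\left(W,C \right)} = 4 + 2 C$ ($U{\left(W,C \right)} = 4 - \left(-1\right) 2 C = 4 - - 2 C = 4 + 2 C$)
$- \frac{2018}{U{\left(52,V{\left(3,5 \right)} \right)}} + \frac{877}{-660} = - \frac{2018}{4 + 2 \cdot 6} + \frac{877}{-660} = - \frac{2018}{4 + 12} + 877 \left(- \frac{1}{660}\right) = - \frac{2018}{16} - \frac{877}{660} = \left(-2018\right) \frac{1}{16} - \frac{877}{660} = - \frac{1009}{8} - \frac{877}{660} = - \frac{168239}{1320}$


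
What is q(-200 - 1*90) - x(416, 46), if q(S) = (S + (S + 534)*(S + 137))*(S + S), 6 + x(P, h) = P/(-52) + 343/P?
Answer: 9077441641/416 ≈ 2.1821e+7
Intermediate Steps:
x(P, h) = -6 + 343/P - P/52 (x(P, h) = -6 + (P/(-52) + 343/P) = -6 + (P*(-1/52) + 343/P) = -6 + (-P/52 + 343/P) = -6 + (343/P - P/52) = -6 + 343/P - P/52)
q(S) = 2*S*(S + (137 + S)*(534 + S)) (q(S) = (S + (534 + S)*(137 + S))*(2*S) = (S + (137 + S)*(534 + S))*(2*S) = 2*S*(S + (137 + S)*(534 + S)))
q(-200 - 1*90) - x(416, 46) = 2*(-200 - 1*90)*(73158 + (-200 - 1*90)² + 672*(-200 - 1*90)) - (-6 + 343/416 - 1/52*416) = 2*(-200 - 90)*(73158 + (-200 - 90)² + 672*(-200 - 90)) - (-6 + 343*(1/416) - 8) = 2*(-290)*(73158 + (-290)² + 672*(-290)) - (-6 + 343/416 - 8) = 2*(-290)*(73158 + 84100 - 194880) - 1*(-5481/416) = 2*(-290)*(-37622) + 5481/416 = 21820760 + 5481/416 = 9077441641/416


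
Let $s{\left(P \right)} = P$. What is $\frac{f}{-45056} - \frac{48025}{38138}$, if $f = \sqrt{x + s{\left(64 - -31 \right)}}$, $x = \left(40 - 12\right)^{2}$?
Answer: $- \frac{48025}{38138} - \frac{\sqrt{879}}{45056} \approx -1.2599$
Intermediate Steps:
$x = 784$ ($x = 28^{2} = 784$)
$f = \sqrt{879}$ ($f = \sqrt{784 + \left(64 - -31\right)} = \sqrt{784 + \left(64 + 31\right)} = \sqrt{784 + 95} = \sqrt{879} \approx 29.648$)
$\frac{f}{-45056} - \frac{48025}{38138} = \frac{\sqrt{879}}{-45056} - \frac{48025}{38138} = \sqrt{879} \left(- \frac{1}{45056}\right) - \frac{48025}{38138} = - \frac{\sqrt{879}}{45056} - \frac{48025}{38138} = - \frac{48025}{38138} - \frac{\sqrt{879}}{45056}$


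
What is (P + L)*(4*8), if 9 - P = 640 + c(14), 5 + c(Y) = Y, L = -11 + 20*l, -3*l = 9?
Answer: -22752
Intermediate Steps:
l = -3 (l = -1/3*9 = -3)
L = -71 (L = -11 + 20*(-3) = -11 - 60 = -71)
c(Y) = -5 + Y
P = -640 (P = 9 - (640 + (-5 + 14)) = 9 - (640 + 9) = 9 - 1*649 = 9 - 649 = -640)
(P + L)*(4*8) = (-640 - 71)*(4*8) = -711*32 = -22752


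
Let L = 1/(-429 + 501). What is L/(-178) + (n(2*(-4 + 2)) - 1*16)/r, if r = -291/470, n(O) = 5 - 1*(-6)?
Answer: 10039103/1243152 ≈ 8.0755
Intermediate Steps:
L = 1/72 ≈ 0.013889
n(O) = 11 (n(O) = 5 + 6 = 11)
r = -291/470 (r = -291*1/470 = -291/470 ≈ -0.61915)
L/(-178) + (n(2*(-4 + 2)) - 1*16)/r = (1/72)/(-178) + (11 - 1*16)/(-291/470) = (1/72)*(-1/178) + (11 - 16)*(-470/291) = -1/12816 - 5*(-470/291) = -1/12816 + 2350/291 = 10039103/1243152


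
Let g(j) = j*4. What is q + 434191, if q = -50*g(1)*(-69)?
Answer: 447991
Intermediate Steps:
g(j) = 4*j
q = 13800 (q = -200*(-69) = 13800)
q + 434191 = 13800 + 434191 = 447991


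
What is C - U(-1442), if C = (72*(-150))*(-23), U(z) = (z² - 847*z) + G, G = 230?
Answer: -3052568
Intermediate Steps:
U(z) = 230 + z² - 847*z (U(z) = (z² - 847*z) + 230 = 230 + z² - 847*z)
C = 248400 (C = -10800*(-23) = 248400)
C - U(-1442) = 248400 - (230 + (-1442)² - 847*(-1442)) = 248400 - (230 + 2079364 + 1221374) = 248400 - 1*3300968 = 248400 - 3300968 = -3052568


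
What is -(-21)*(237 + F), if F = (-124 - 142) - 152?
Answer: -3801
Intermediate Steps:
F = -418 (F = -266 - 152 = -418)
-(-21)*(237 + F) = -(-21)*(237 - 418) = -(-21)*(-181) = -1*3801 = -3801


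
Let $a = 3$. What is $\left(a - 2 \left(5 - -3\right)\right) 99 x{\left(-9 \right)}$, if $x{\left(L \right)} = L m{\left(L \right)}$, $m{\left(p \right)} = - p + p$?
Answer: $0$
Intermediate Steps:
$m{\left(p \right)} = 0$
$x{\left(L \right)} = 0$ ($x{\left(L \right)} = L 0 = 0$)
$\left(a - 2 \left(5 - -3\right)\right) 99 x{\left(-9 \right)} = \left(3 - 2 \left(5 - -3\right)\right) 99 \cdot 0 = \left(3 - 2 \left(5 + 3\right)\right) 99 \cdot 0 = \left(3 - 16\right) 99 \cdot 0 = \left(-13\right) 99 \cdot 0 = \left(-1287\right) 0 = 0$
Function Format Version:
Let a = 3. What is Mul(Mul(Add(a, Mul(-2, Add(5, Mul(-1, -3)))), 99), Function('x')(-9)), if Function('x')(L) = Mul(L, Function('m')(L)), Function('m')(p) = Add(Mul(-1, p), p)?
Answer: 0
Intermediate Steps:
Function('m')(p) = 0
Function('x')(L) = 0 (Function('x')(L) = Mul(L, 0) = 0)
Mul(Mul(Add(a, Mul(-2, Add(5, Mul(-1, -3)))), 99), Function('x')(-9)) = Mul(Mul(Add(3, Mul(-2, Add(5, Mul(-1, -3)))), 99), 0) = Mul(Mul(Add(3, Mul(-2, Add(5, 3))), 99), 0) = Mul(Mul(Add(3, Mul(-2, 8)), 99), 0) = Mul(Mul(Add(3, -16), 99), 0) = Mul(Mul(-13, 99), 0) = Mul(-1287, 0) = 0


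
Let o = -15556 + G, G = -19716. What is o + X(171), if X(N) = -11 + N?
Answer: -35112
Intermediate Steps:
o = -35272 (o = -15556 - 19716 = -35272)
o + X(171) = -35272 + (-11 + 171) = -35272 + 160 = -35112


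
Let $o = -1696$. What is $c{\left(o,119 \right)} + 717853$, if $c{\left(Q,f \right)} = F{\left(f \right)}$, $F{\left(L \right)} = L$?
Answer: $717972$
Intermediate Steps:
$c{\left(Q,f \right)} = f$
$c{\left(o,119 \right)} + 717853 = 119 + 717853 = 717972$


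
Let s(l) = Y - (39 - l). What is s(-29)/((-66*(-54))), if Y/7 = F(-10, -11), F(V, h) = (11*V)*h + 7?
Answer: 313/132 ≈ 2.3712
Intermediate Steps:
F(V, h) = 7 + 11*V*h (F(V, h) = 11*V*h + 7 = 7 + 11*V*h)
Y = 8519 (Y = 7*(7 + 11*(-10)*(-11)) = 7*(7 + 1210) = 7*1217 = 8519)
s(l) = 8480 + l (s(l) = 8519 - (39 - l) = 8519 + (-39 + l) = 8480 + l)
s(-29)/((-66*(-54))) = (8480 - 29)/((-66*(-54))) = 8451/3564 = 8451*(1/3564) = 313/132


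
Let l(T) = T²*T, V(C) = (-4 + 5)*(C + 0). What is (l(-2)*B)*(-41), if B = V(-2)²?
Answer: 1312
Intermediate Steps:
V(C) = C (V(C) = 1*C = C)
B = 4 (B = (-2)² = 4)
l(T) = T³
(l(-2)*B)*(-41) = ((-2)³*4)*(-41) = -8*4*(-41) = -32*(-41) = 1312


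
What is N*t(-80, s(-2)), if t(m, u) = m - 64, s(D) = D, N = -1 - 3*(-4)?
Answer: -1584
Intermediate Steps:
N = 11 (N = -1 + 12 = 11)
t(m, u) = -64 + m
N*t(-80, s(-2)) = 11*(-64 - 80) = 11*(-144) = -1584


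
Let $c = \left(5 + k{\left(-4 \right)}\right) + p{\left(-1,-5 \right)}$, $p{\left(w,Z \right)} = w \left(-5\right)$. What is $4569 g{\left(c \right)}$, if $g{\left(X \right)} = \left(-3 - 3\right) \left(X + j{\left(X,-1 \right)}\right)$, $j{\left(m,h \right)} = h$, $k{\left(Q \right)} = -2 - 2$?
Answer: $-137070$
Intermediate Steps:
$k{\left(Q \right)} = -4$ ($k{\left(Q \right)} = -2 - 2 = -4$)
$p{\left(w,Z \right)} = - 5 w$
$c = 6$ ($c = \left(5 - 4\right) - -5 = 1 + 5 = 6$)
$g{\left(X \right)} = 6 - 6 X$ ($g{\left(X \right)} = \left(-3 - 3\right) \left(X - 1\right) = - 6 \left(-1 + X\right) = 6 - 6 X$)
$4569 g{\left(c \right)} = 4569 \left(6 - 36\right) = 4569 \left(-30\right) = -137070$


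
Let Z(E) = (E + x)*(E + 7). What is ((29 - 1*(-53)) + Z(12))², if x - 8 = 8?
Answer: 376996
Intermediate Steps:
x = 16 (x = 8 + 8 = 16)
Z(E) = (7 + E)*(16 + E) (Z(E) = (E + 16)*(E + 7) = (16 + E)*(7 + E) = (7 + E)*(16 + E))
((29 - 1*(-53)) + Z(12))² = ((29 - 1*(-53)) + (112 + 12² + 23*12))² = ((29 + 53) + (112 + 144 + 276))² = (82 + 532)² = 614² = 376996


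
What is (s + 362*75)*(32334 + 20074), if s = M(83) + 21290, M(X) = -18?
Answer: 2537700176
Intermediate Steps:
s = 21272 (s = -18 + 21290 = 21272)
(s + 362*75)*(32334 + 20074) = (21272 + 362*75)*(32334 + 20074) = (21272 + 27150)*52408 = 48422*52408 = 2537700176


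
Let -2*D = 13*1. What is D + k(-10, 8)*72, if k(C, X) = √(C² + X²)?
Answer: -13/2 + 144*√41 ≈ 915.55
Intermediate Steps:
D = -13/2 ≈ -6.5000
D + k(-10, 8)*72 = -13/2 + √((-10)² + 8²)*72 = -13/2 + √(100 + 64)*72 = -13/2 + √164*72 = -13/2 + (2*√41)*72 = -13/2 + 144*√41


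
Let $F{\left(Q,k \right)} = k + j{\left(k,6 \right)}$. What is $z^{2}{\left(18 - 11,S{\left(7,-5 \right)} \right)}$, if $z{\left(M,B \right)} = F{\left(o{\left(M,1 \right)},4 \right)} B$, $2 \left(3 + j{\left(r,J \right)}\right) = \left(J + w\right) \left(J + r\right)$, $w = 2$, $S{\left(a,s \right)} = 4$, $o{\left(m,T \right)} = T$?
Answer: $26896$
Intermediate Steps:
$j{\left(r,J \right)} = -3 + \frac{\left(2 + J\right) \left(J + r\right)}{2}$ ($j{\left(r,J \right)} = -3 + \frac{\left(J + 2\right) \left(J + r\right)}{2} = -3 + \frac{\left(2 + J\right) \left(J + r\right)}{2}$)
$F{\left(Q,k \right)} = 21 + 5 k$ ($F{\left(Q,k \right)} = k + \left(-3 + 6 + k + \frac{6^{2}}{2} + \frac{1}{2} \cdot 6 k\right) = k + \left(-3 + 6 + k + \frac{1}{2} \cdot 36 + 3 k\right) = k + \left(-3 + 6 + k + 18 + 3 k\right) = k + \left(21 + 4 k\right) = 21 + 5 k$)
$z{\left(M,B \right)} = 41 B$ ($z{\left(M,B \right)} = \left(21 + 5 \cdot 4\right) B = \left(21 + 20\right) B = 41 B$)
$z^{2}{\left(18 - 11,S{\left(7,-5 \right)} \right)} = \left(41 \cdot 4\right)^{2} = 164^{2} = 26896$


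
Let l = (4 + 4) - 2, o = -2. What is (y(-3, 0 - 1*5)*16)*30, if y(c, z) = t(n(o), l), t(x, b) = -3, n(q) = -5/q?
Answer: -1440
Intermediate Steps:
l = 6 (l = 8 - 2 = 6)
y(c, z) = -3
(y(-3, 0 - 1*5)*16)*30 = -3*16*30 = -48*30 = -1440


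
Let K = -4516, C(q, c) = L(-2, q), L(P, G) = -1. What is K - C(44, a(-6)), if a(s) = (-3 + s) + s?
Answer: -4515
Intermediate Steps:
a(s) = -3 + 2*s
C(q, c) = -1
K - C(44, a(-6)) = -4516 - 1*(-1) = -4516 + 1 = -4515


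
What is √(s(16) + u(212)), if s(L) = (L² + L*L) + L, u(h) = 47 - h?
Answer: 11*√3 ≈ 19.053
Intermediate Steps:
s(L) = L + 2*L² (s(L) = (L² + L²) + L = 2*L² + L = L + 2*L²)
√(s(16) + u(212)) = √(16*(1 + 2*16) + (47 - 1*212)) = √(16*(1 + 32) + (47 - 212)) = √(16*33 - 165) = √(528 - 165) = √363 = 11*√3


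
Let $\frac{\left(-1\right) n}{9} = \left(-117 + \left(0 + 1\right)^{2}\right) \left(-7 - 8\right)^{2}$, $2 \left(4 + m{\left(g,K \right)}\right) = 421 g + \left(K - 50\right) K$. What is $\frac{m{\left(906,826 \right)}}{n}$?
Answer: $\frac{170399}{78300} \approx 2.1762$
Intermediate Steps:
$m{\left(g,K \right)} = -4 + \frac{421 g}{2} + \frac{K \left(-50 + K\right)}{2}$ ($m{\left(g,K \right)} = -4 + \frac{421 g + \left(K - 50\right) K}{2} = -4 + \frac{421 g + \left(-50 + K\right) K}{2} = -4 + \frac{421 g + K \left(-50 + K\right)}{2} = -4 + \left(\frac{421 g}{2} + \frac{K \left(-50 + K\right)}{2}\right) = -4 + \frac{421 g}{2} + \frac{K \left(-50 + K\right)}{2}$)
$n = 234900$ ($n = - 9 \left(-117 + \left(0 + 1\right)^{2}\right) \left(-7 - 8\right)^{2} = - 9 \left(-117 + 1^{2}\right) \left(-15\right)^{2} = - 9 \left(-117 + 1\right) 225 = - 9 \left(\left(-116\right) 225\right) = \left(-9\right) \left(-26100\right) = 234900$)
$\frac{m{\left(906,826 \right)}}{n} = \frac{-4 + \frac{826^{2}}{2} - 20650 + \frac{421}{2} \cdot 906}{234900} = \left(-4 + \frac{1}{2} \cdot 682276 - 20650 + 190713\right) \frac{1}{234900} = \left(-4 + 341138 - 20650 + 190713\right) \frac{1}{234900} = 511197 \cdot \frac{1}{234900} = \frac{170399}{78300}$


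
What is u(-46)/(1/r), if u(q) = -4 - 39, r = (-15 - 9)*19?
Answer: 19608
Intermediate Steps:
r = -456 (r = -24*19 = -456)
u(q) = -43
u(-46)/(1/r) = -43/(1/(-456)) = -43/(-1/456) = -43*(-456) = 19608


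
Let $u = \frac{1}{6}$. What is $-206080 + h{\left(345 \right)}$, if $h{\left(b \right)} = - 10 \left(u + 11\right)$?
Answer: $- \frac{618575}{3} \approx -2.0619 \cdot 10^{5}$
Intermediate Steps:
$u = \frac{1}{6} \approx 0.16667$
$h{\left(b \right)} = - \frac{335}{3}$ ($h{\left(b \right)} = - 10 \left(\frac{1}{6} + 11\right) = \left(-10\right) \frac{67}{6} = - \frac{335}{3}$)
$-206080 + h{\left(345 \right)} = -206080 - \frac{335}{3} = - \frac{618575}{3}$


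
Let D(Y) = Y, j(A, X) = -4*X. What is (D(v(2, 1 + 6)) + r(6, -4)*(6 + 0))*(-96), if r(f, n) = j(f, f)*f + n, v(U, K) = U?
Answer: 85056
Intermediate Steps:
r(f, n) = n - 4*f² (r(f, n) = (-4*f)*f + n = -4*f² + n = n - 4*f²)
(D(v(2, 1 + 6)) + r(6, -4)*(6 + 0))*(-96) = (2 + (-4 - 4*6²)*(6 + 0))*(-96) = (2 + (-4 - 4*36)*6)*(-96) = (2 + (-4 - 144)*6)*(-96) = (2 - 148*6)*(-96) = (2 - 888)*(-96) = -886*(-96) = 85056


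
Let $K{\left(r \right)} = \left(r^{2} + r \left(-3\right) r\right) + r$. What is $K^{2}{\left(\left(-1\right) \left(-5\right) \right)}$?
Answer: $2025$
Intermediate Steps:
$K{\left(r \right)} = r - 2 r^{2}$ ($K{\left(r \right)} = \left(r^{2} + - 3 r r\right) + r = \left(r^{2} - 3 r^{2}\right) + r = - 2 r^{2} + r = r - 2 r^{2}$)
$K^{2}{\left(\left(-1\right) \left(-5\right) \right)} = \left(\left(-1\right) \left(-5\right) \left(1 - 2 \left(\left(-1\right) \left(-5\right)\right)\right)\right)^{2} = \left(5 \left(1 - 10\right)\right)^{2} = \left(5 \left(-9\right)\right)^{2} = \left(-45\right)^{2} = 2025$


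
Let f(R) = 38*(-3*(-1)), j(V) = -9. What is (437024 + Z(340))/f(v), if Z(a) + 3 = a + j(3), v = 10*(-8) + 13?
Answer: 72892/19 ≈ 3836.4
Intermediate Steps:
v = -67 (v = -80 + 13 = -67)
Z(a) = -12 + a (Z(a) = -3 + (a - 9) = -3 + (-9 + a) = -12 + a)
f(R) = 114 (f(R) = 38*3 = 114)
(437024 + Z(340))/f(v) = (437024 + (-12 + 340))/114 = (437024 + 328)*(1/114) = 437352*(1/114) = 72892/19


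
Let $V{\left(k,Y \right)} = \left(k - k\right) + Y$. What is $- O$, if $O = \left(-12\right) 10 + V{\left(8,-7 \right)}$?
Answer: $127$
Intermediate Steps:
$V{\left(k,Y \right)} = Y$ ($V{\left(k,Y \right)} = 0 + Y = Y$)
$O = -127$ ($O = \left(-12\right) 10 - 7 = -120 - 7 = -127$)
$- O = \left(-1\right) \left(-127\right) = 127$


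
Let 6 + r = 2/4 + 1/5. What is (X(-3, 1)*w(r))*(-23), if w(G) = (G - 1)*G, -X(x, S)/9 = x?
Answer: -2073519/100 ≈ -20735.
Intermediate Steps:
X(x, S) = -9*x
r = -53/10 (r = -6 + (2/4 + 1/5) = -6 + (2*(¼) + 1*(⅕)) = -6 + (½ + ⅕) = -6 + 7/10 = -53/10 ≈ -5.3000)
w(G) = G*(-1 + G) (w(G) = (-1 + G)*G = G*(-1 + G))
(X(-3, 1)*w(r))*(-23) = ((-9*(-3))*(-53*(-1 - 53/10)/10))*(-23) = (27*(-53/10*(-63/10)))*(-23) = (27*(3339/100))*(-23) = (90153/100)*(-23) = -2073519/100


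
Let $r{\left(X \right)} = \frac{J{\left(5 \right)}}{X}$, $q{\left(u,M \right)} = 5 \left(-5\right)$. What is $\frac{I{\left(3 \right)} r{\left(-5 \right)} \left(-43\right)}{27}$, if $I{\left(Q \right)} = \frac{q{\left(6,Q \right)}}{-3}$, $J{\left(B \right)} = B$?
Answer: $\frac{1075}{81} \approx 13.272$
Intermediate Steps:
$q{\left(u,M \right)} = -25$
$r{\left(X \right)} = \frac{5}{X}$
$I{\left(Q \right)} = \frac{25}{3}$ ($I{\left(Q \right)} = - \frac{25}{-3} = \left(-25\right) \left(- \frac{1}{3}\right) = \frac{25}{3}$)
$\frac{I{\left(3 \right)} r{\left(-5 \right)} \left(-43\right)}{27} = \frac{\frac{25 \frac{5}{-5}}{3} \left(-43\right)}{27} = \frac{25 \cdot 5 \left(- \frac{1}{5}\right)}{3} \left(-43\right) \frac{1}{27} = \frac{25}{3} \left(-1\right) \left(-43\right) \frac{1}{27} = \left(- \frac{25}{3}\right) \left(-43\right) \frac{1}{27} = \frac{1075}{3} \cdot \frac{1}{27} = \frac{1075}{81}$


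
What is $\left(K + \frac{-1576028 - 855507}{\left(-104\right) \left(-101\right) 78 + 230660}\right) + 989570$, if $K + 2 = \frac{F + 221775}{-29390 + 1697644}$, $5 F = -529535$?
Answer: $\frac{17687175044939655}{17873673356} \approx 9.8957 \cdot 10^{5}$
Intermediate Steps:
$F = -105907$ ($F = \frac{1}{5} \left(-529535\right) = -105907$)
$K = - \frac{1610320}{834127}$ ($K = -2 + \frac{-105907 + 221775}{-29390 + 1697644} = -2 + \frac{115868}{1668254} = -2 + 115868 \cdot \frac{1}{1668254} = -2 + \frac{57934}{834127} = - \frac{1610320}{834127} \approx -1.9305$)
$\left(K + \frac{-1576028 - 855507}{\left(-104\right) \left(-101\right) 78 + 230660}\right) + 989570 = \left(- \frac{1610320}{834127} + \frac{-1576028 - 855507}{\left(-104\right) \left(-101\right) 78 + 230660}\right) + 989570 = \left(- \frac{1610320}{834127} - \frac{2431535}{10504 \cdot 78 + 230660}\right) + 989570 = \left(- \frac{1610320}{834127} - \frac{2431535}{819312 + 230660}\right) + 989570 = \left(- \frac{1610320}{834127} - \frac{2431535}{1049972}\right) + 989570 = - \frac{75897957265}{17873673356} + 989570 = \frac{17687175044939655}{17873673356}$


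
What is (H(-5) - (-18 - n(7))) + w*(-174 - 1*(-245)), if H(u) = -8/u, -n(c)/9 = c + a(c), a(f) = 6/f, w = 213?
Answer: 527516/35 ≈ 15072.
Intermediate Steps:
n(c) = -54/c - 9*c (n(c) = -9*(c + 6/c) = -54/c - 9*c)
(H(-5) - (-18 - n(7))) + w*(-174 - 1*(-245)) = (-8/(-5) - (-18 - (-54/7 - 9*7))) + 213*(-174 - 1*(-245)) = (-8*(-1/5) - (-18 - (-54*1/7 - 63))) + 213*(-174 + 245) = (8/5 - (-18 - (-54/7 - 63))) + 213*71 = (8/5 - (-18 - 1*(-495/7))) + 15123 = (8/5 - (-18 + 495/7)) + 15123 = (8/5 - 1*369/7) + 15123 = (8/5 - 369/7) + 15123 = -1789/35 + 15123 = 527516/35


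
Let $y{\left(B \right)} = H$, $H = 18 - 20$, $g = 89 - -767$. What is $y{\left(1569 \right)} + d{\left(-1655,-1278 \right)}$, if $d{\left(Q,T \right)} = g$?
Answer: $854$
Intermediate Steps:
$g = 856$ ($g = 89 + 767 = 856$)
$d{\left(Q,T \right)} = 856$
$H = -2$ ($H = 18 - 20 = -2$)
$y{\left(B \right)} = -2$
$y{\left(1569 \right)} + d{\left(-1655,-1278 \right)} = -2 + 856 = 854$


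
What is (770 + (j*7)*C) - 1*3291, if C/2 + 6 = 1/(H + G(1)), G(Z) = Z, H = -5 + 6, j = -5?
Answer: -2136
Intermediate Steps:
H = 1
C = -11 (C = -12 + 2/(1 + 1) = -12 + 2/2 = -12 + 2*(½) = -12 + 1 = -11)
(770 + (j*7)*C) - 1*3291 = (770 - 5*7*(-11)) - 1*3291 = (770 - 35*(-11)) - 3291 = (770 + 385) - 3291 = 1155 - 3291 = -2136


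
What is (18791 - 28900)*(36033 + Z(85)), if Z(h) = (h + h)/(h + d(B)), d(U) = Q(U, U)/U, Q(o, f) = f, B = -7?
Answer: -15663935936/43 ≈ -3.6428e+8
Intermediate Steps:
d(U) = 1 (d(U) = U/U = 1)
Z(h) = 2*h/(1 + h) (Z(h) = (h + h)/(h + 1) = (2*h)/(1 + h) = 2*h/(1 + h))
(18791 - 28900)*(36033 + Z(85)) = (18791 - 28900)*(36033 + 2*85/(1 + 85)) = -10109*(36033 + 2*85/86) = -10109*(36033 + 2*85*(1/86)) = -10109*(36033 + 85/43) = -10109*1549504/43 = -15663935936/43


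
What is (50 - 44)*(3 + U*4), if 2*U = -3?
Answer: -18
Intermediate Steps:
U = -3/2 (U = (1/2)*(-3) = -3/2 ≈ -1.5000)
(50 - 44)*(3 + U*4) = (50 - 44)*(3 - 3/2*4) = 6*(3 - 6) = 6*(-3) = -18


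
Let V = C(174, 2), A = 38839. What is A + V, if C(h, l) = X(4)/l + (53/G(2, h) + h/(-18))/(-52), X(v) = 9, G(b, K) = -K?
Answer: 351457723/9048 ≈ 38844.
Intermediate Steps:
C(h, l) = 9/l + h/936 + 53/(52*h) (C(h, l) = 9/l + (53/((-h)) + h/(-18))/(-52) = 9/l + (53*(-1/h) + h*(-1/18))*(-1/52) = 9/l + (-53/h - h/18)*(-1/52) = 9/l + (h/936 + 53/(52*h)) = 9/l + h/936 + 53/(52*h))
V = 42451/9048 (V = 9/2 + (1/936)*174 + (53/52)/174 = 9*(1/2) + 29/156 + (53/52)*(1/174) = 9/2 + 29/156 + 53/9048 = 42451/9048 ≈ 4.6918)
A + V = 38839 + 42451/9048 = 351457723/9048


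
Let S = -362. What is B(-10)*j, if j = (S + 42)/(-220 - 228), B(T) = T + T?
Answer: -100/7 ≈ -14.286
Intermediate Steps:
B(T) = 2*T
j = 5/7 (j = (-362 + 42)/(-220 - 228) = -320/(-448) = -320*(-1/448) = 5/7 ≈ 0.71429)
B(-10)*j = (2*(-10))*(5/7) = -20*5/7 = -100/7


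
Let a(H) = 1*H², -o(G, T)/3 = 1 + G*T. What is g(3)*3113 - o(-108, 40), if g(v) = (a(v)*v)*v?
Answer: 239196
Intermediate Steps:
o(G, T) = -3 - 3*G*T (o(G, T) = -3*(1 + G*T) = -3 - 3*G*T)
a(H) = H²
g(v) = v⁴ (g(v) = (v²*v)*v = v³*v = v⁴)
g(3)*3113 - o(-108, 40) = 3⁴*3113 - (-3 - 3*(-108)*40) = 81*3113 - (-3 + 12960) = 252153 - 1*12957 = 252153 - 12957 = 239196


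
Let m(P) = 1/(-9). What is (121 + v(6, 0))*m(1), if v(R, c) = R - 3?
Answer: -124/9 ≈ -13.778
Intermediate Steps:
v(R, c) = -3 + R
m(P) = -⅑
(121 + v(6, 0))*m(1) = (121 + (-3 + 6))*(-⅑) = (121 + 3)*(-⅑) = 124*(-⅑) = -124/9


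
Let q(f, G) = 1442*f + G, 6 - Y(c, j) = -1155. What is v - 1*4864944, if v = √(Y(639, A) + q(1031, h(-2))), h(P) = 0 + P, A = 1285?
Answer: -4864944 + √1487861 ≈ -4.8637e+6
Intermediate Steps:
Y(c, j) = 1161 (Y(c, j) = 6 - 1*(-1155) = 6 + 1155 = 1161)
h(P) = P
q(f, G) = G + 1442*f
v = √1487861 (v = √(1161 + (-2 + 1442*1031)) = √(1161 + (-2 + 1486702)) = √(1161 + 1486700) = √1487861 ≈ 1219.8)
v - 1*4864944 = √1487861 - 1*4864944 = √1487861 - 4864944 = -4864944 + √1487861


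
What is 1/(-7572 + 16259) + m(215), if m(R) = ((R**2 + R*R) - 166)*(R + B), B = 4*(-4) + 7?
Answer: 165144248249/8687 ≈ 1.9010e+7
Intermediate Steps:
B = -9 (B = -16 + 7 = -9)
m(R) = (-166 + 2*R**2)*(-9 + R) (m(R) = ((R**2 + R*R) - 166)*(R - 9) = ((R**2 + R**2) - 166)*(-9 + R) = (2*R**2 - 166)*(-9 + R) = (-166 + 2*R**2)*(-9 + R))
1/(-7572 + 16259) + m(215) = 1/(-7572 + 16259) + (1494 - 166*215 - 18*215**2 + 2*215**3) = 1/8687 + (1494 - 35690 - 18*46225 + 2*9938375) = 1/8687 + (1494 - 35690 - 832050 + 19876750) = 1/8687 + 19010504 = 165144248249/8687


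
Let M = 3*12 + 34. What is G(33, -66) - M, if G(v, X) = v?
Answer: -37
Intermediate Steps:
M = 70 (M = 36 + 34 = 70)
G(33, -66) - M = 33 - 1*70 = 33 - 70 = -37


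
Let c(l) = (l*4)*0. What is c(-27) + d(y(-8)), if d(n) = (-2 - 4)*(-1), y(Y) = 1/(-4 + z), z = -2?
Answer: 6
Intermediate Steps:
y(Y) = -1/6 (y(Y) = 1/(-4 - 2) = 1/(-6) = -1/6)
c(l) = 0 (c(l) = (4*l)*0 = 0)
d(n) = 6 (d(n) = -6*(-1) = 6)
c(-27) + d(y(-8)) = 0 + 6 = 6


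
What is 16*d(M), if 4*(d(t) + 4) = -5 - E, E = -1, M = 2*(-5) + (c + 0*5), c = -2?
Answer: -80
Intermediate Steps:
M = -12 (M = 2*(-5) + (-2 + 0*5) = -10 + (-2 + 0) = -10 - 2 = -12)
d(t) = -5 (d(t) = -4 + (-5 - 1*(-1))/4 = -4 + (-5 + 1)/4 = -4 + (¼)*(-4) = -4 - 1 = -5)
16*d(M) = 16*(-5) = -80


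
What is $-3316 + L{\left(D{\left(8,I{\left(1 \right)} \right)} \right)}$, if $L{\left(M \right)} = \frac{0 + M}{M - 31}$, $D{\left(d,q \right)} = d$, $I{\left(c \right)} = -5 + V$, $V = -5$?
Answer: $- \frac{76276}{23} \approx -3316.3$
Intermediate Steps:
$I{\left(c \right)} = -10$ ($I{\left(c \right)} = -5 - 5 = -10$)
$L{\left(M \right)} = \frac{M}{-31 + M}$
$-3316 + L{\left(D{\left(8,I{\left(1 \right)} \right)} \right)} = -3316 + \frac{8}{-31 + 8} = -3316 + \frac{8}{-23} = -3316 + 8 \left(- \frac{1}{23}\right) = -3316 - \frac{8}{23} = - \frac{76276}{23}$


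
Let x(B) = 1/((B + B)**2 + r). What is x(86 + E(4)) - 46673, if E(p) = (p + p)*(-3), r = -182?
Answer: -709149561/15194 ≈ -46673.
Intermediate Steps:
E(p) = -6*p (E(p) = (2*p)*(-3) = -6*p)
x(B) = 1/(-182 + 4*B**2) (x(B) = 1/((B + B)**2 - 182) = 1/((2*B)**2 - 182) = 1/(4*B**2 - 182) = 1/(-182 + 4*B**2))
x(86 + E(4)) - 46673 = 1/(2*(-91 + 2*(86 - 6*4)**2)) - 46673 = 1/(2*(-91 + 2*(86 - 24)**2)) - 46673 = 1/(2*(-91 + 2*62**2)) - 46673 = 1/(2*(-91 + 2*3844)) - 46673 = 1/(2*(-91 + 7688)) - 46673 = (1/2)/7597 - 46673 = (1/2)*(1/7597) - 46673 = 1/15194 - 46673 = -709149561/15194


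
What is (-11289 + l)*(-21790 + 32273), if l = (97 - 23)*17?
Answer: -105154973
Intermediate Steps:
l = 1258 (l = 74*17 = 1258)
(-11289 + l)*(-21790 + 32273) = (-11289 + 1258)*(-21790 + 32273) = -10031*10483 = -105154973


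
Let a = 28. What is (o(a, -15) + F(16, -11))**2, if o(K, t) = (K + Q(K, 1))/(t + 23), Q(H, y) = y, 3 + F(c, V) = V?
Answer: 6889/64 ≈ 107.64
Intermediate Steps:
F(c, V) = -3 + V
o(K, t) = (1 + K)/(23 + t) (o(K, t) = (K + 1)/(t + 23) = (1 + K)/(23 + t))
(o(a, -15) + F(16, -11))**2 = ((1 + 28)/(23 - 15) + (-3 - 11))**2 = (29/8 - 14)**2 = (-83/8)**2 = 6889/64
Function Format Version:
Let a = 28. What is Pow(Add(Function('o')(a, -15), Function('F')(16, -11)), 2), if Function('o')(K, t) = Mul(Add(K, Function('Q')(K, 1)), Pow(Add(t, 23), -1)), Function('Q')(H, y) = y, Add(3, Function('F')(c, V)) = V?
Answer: Rational(6889, 64) ≈ 107.64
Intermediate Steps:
Function('F')(c, V) = Add(-3, V)
Function('o')(K, t) = Mul(Pow(Add(23, t), -1), Add(1, K)) (Function('o')(K, t) = Mul(Add(K, 1), Pow(Add(t, 23), -1)) = Mul(Add(1, K), Pow(Add(23, t), -1)) = Mul(Pow(Add(23, t), -1), Add(1, K)))
Pow(Add(Function('o')(a, -15), Function('F')(16, -11)), 2) = Pow(Add(Mul(Pow(Add(23, -15), -1), Add(1, 28)), Add(-3, -11)), 2) = Pow(Add(Mul(Pow(8, -1), 29), -14), 2) = Pow(Add(Mul(Rational(1, 8), 29), -14), 2) = Pow(Add(Rational(29, 8), -14), 2) = Pow(Rational(-83, 8), 2) = Rational(6889, 64)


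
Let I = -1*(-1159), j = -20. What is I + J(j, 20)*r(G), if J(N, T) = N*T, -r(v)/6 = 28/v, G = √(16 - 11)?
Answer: 1159 + 13440*√5 ≈ 31212.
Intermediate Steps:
I = 1159
G = √5 ≈ 2.2361
r(v) = -168/v
I + J(j, 20)*r(G) = 1159 + (-20*20)*(-168*√5/5) = 1159 - (-67200)*√5/5 = 1159 - (-13440)*√5 = 1159 + 13440*√5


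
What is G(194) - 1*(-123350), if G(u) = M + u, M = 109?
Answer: 123653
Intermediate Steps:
G(u) = 109 + u
G(194) - 1*(-123350) = (109 + 194) - 1*(-123350) = 303 + 123350 = 123653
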